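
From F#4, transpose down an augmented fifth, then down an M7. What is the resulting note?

Cb3

F#4 down an augmented fifth → Bb3 (8 semitones).
Down a major seventh from Bb3: Cb3 (11 semitones down).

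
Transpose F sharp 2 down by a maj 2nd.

Counting two letter names down from F lands on E.
A major second is 2 semitones; 2 semitones down from F#2 gives E2.

E 2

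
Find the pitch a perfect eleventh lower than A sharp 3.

Counting four letter names plus an octave down from A lands on E.
A perfect eleventh spans 17 semitones, so from A#3 the target pitch is E#2.

E sharp 2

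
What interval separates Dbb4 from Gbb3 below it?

Descending from Dbb4 to Gbb3 is the same interval as ascending Gbb3 to Dbb4.
G to D spans five letter names (G-A-B-C-D): a fifth.
Counting semitones, Gbb3→Dbb4 is 7, which is the perfect fifth.

perfect fifth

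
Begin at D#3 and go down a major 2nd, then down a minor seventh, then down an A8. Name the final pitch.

Down a major second from D#3: C#3 (2 semitones down).
Down a minor seventh from C#3: D#2 (10 semitones down).
An augmented octave down from D#2 is D1.

D1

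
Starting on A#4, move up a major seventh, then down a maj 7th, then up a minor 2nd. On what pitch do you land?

Up a major seventh from A#4: G##5 (11 semitones up).
A major seventh down from G##5 is A#4.
A#4 up a minor second → B4 (1 semitone).

B4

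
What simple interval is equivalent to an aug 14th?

A7

Each octave removed subtracts seven from the number: 14 − 7 = 7.
That makes an augmented fourteenth a compound augmented seventh — an octave plus an augmented seventh.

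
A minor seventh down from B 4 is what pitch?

Counting seven letter names down from B lands on C.
A minor seventh is 10 semitones; 10 semitones down from B4 gives C#4.

C sharp 4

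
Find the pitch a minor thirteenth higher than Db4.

Six letters up from D (plus an octave) reaches B.
A minor thirteenth spans 20 semitones, so from Db4 the target pitch is Bbb5.

Bbb5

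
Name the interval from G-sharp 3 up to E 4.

G to E spans six letter names (G-A-B-C-D-E), so the interval is some kind of sixth.
At 8 semitones, G#3→E4 falls one short of a major sixth: minor.

minor sixth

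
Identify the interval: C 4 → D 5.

major ninth

C to D spans two letter names (C-D), plus an octave: a ninth.
Counting semitones, C4→D5 is 14, which is the major ninth.
(Equivalently, a compound major second: a major second plus an octave.)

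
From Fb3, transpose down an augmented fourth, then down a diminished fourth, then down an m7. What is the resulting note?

Ab1

An augmented fourth down from Fb3 is Cbb3.
A diminished fourth down from Cbb3 is Gb2.
Down a minor seventh from Gb2: Ab1 (10 semitones down).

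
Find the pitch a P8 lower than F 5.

F 4

An octave keeps the letter name F, an octave down from F.
Moving 12 semitones down from F5 (the size of a perfect octave) reaches F4.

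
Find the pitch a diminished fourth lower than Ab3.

Counting four letter names down from A lands on E.
A diminished fourth is 4 semitones; 4 semitones down from Ab3 gives E3.

E3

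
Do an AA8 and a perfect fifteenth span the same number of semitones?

No

14 semitones (doubly augmented octave) vs 24 semitones (perfect fifteenth): not equal.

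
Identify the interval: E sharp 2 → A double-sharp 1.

Descending from E#2 to A##1 is the same interval as ascending A##1 to E#2.
A to E spans five letter names (A-B-C-D-E), so the interval is some kind of fifth.
The perfect fifth is 7 semitones; here we have 6, one semitone narrower: diminished.

d5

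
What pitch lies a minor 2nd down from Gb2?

F2

Two letter names down from G: F.
A minor second is 1 semitone; 1 semitone down from Gb2 gives F2.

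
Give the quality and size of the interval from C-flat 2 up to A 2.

augmented sixth

C to A spans six letter names (C-D-E-F-G-A): a sixth.
The major sixth is 9 semitones; here we have 10, one semitone wider: augmented.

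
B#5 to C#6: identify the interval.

B to C spans two letter names (B-C): a second.
B#5 to C#6 is 1 semitone, a half step short of the major second (2), so this is minor.

minor 2nd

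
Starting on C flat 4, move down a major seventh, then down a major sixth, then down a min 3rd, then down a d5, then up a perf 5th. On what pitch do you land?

Down a major seventh from Cb4: Dbb3 (11 semitones down).
Down a major sixth from Dbb3: Fbb2 (9 semitones down).
Down a minor third from Fbb2: Dbb2 (3 semitones down).
Dbb2 down a diminished fifth → Gb1 (6 semitones).
Up a perfect fifth from Gb1: Db2 (7 semitones up).

D flat 2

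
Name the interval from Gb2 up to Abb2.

m2

G to A spans two letter names (G-A), so the interval is some kind of second.
Gb2 to Abb2 is 1 semitone, a half step short of the major second (2), so this is minor.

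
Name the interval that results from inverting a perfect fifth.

Inverted interval numbers add to nine, so a fifth pairs with a fourth (5 + 4 = 9).
Quality inverts too: perfect stays perfect. That makes the inversion a perfect fourth.

P4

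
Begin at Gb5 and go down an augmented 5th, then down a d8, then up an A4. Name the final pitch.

An augmented fifth down from Gb5 is Cbb5.
A diminished octave down from Cbb5 is Cb4.
An augmented fourth up from Cb4 is F4.

F4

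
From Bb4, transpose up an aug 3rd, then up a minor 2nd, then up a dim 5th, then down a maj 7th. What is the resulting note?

Cb5

Up an augmented third from Bb4: D#5 (5 semitones up).
Up a minor second from D#5: E5 (1 semitone up).
Up a diminished fifth from E5: Bb5 (6 semitones up).
A major seventh down from Bb5 is Cb5.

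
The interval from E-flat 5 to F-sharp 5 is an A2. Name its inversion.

d7

Interval numbers invert to sum to nine: 2 + 7 = 9, so a second inverts to a seventh.
Quality inverts too: augmented becomes diminished. That makes the inversion a diminished seventh.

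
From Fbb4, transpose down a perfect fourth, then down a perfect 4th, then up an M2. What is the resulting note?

Fbb4 down a perfect fourth → Cbb4 (5 semitones).
A perfect fourth down from Cbb4 is Gbb3.
Gbb3 up a major second → Abb3 (2 semitones).

Abb3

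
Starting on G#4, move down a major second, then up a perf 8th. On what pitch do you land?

G#4 down a major second → F#4 (2 semitones).
A perfect octave up from F#4 is F#5.

F#5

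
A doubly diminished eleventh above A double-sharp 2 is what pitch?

Counting four letter names plus an octave up from A lands on D.
A doubly diminished eleventh spans 15 semitones, so from A##2 the target pitch is D4.

D 4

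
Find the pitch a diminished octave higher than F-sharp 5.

F 6

The letter stays F (same as the start), shifted an octave up.
A diminished octave is 11 semitones; 11 semitones up from F#5 gives F6.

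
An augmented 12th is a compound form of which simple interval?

A5

Each octave removed subtracts seven from the number: 12 − 7 = 5.
That makes an augmented twelfth a compound augmented fifth — an octave plus an augmented fifth.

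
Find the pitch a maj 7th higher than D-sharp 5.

C-double-sharp 6

Seven letter names up from D: C.
Moving 11 semitones up from D#5 (the size of a major seventh) reaches C##6.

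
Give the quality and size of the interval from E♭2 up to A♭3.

perfect 11th

E to A spans four letter names (E-F-G-A), plus an octave, so the interval is some kind of eleventh.
Eb2 to Ab3 is 17 semitones, matching the perfect eleventh exactly, so the quality is perfect.
(Equivalently, a compound perfect fourth: a perfect fourth plus an octave.)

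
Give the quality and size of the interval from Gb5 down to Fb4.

Descending from Gb5 to Fb4 is the same interval as ascending Fb4 to Gb5.
F to G spans two letter names (F-G), plus an octave, so the interval is some kind of ninth.
Fb4 to Gb5 is 14 semitones, matching the major ninth exactly, so the quality is major.
(Equivalently, a compound major second: a major second plus an octave.)

major ninth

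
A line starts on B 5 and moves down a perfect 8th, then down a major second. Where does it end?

A 4

A perfect octave down from B5 is B4.
B4 down a major second → A4 (2 semitones).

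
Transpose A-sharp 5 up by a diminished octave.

The letter stays A (same as the start), shifted an octave up.
A diminished octave spans 11 semitones, so from A#5 the target pitch is A6.

A 6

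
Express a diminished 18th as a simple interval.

Subtracting seven from the interval number removes an octave: 18 − 14 = 4.
Quality carries through unchanged, so the simple form is a diminished fourth.

diminished 4th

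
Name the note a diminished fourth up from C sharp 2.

F 2

The fourth takes the letter from C up to F.
A diminished fourth spans 4 semitones, so from C#2 the target pitch is F2.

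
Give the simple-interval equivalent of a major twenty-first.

major seventh

Each octave removed subtracts seven from the number: 21 − 14 = 7.
Quality carries through unchanged, so the simple form is a major seventh.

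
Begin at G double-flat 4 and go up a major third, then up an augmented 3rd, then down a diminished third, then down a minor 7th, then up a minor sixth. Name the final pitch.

Up a major third from Gbb4: Bbb4 (4 semitones up).
Bbb4 up an augmented third → D5 (5 semitones).
D5 down a diminished third → B#4 (2 semitones).
Down a minor seventh from B#4: C##4 (10 semitones down).
A minor sixth up from C##4 is A#4.

A sharp 4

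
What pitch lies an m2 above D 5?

Two letter names up from D: E.
A minor second is 1 semitone; 1 semitone up from D5 gives Eb5.

E flat 5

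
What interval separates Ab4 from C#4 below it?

Descending from Ab4 to C#4 is the same interval as ascending C#4 to Ab4.
C to A spans six letter names (C-D-E-F-G-A): a sixth.
The major sixth is 9 semitones; here we have 7, two semitones narrower: diminished.

diminished sixth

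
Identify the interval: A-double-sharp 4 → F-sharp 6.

diminished thirteenth

A to F spans six letter names (A-B-C-D-E-F), plus an octave: a thirteenth.
A##4 to F#6 spans 19 semitones — two semitones narrower than the major thirteenth (21) — giving a diminished thirteenth.
(Equivalently, a compound diminished sixth: a diminished sixth plus an octave.)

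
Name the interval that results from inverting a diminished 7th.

augmented 2nd

Inverted interval numbers add to nine, so a seventh pairs with a second (7 + 2 = 9).
Quality inverts too: diminished becomes augmented. That makes the inversion an augmented second.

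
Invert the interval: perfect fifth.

perfect fourth

Interval numbers invert to sum to nine: 5 + 4 = 9, so a fifth inverts to a fourth.
Quality inverts too: perfect stays perfect. That makes the inversion a perfect fourth.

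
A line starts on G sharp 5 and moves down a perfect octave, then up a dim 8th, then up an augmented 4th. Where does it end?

A perfect octave down from G#5 is G#4.
A diminished octave up from G#4 is G5.
G5 up an augmented fourth → C#6 (6 semitones).

C sharp 6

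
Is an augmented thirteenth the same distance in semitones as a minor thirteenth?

No

An augmented thirteenth is 22 semitones but a minor thirteenth is 20 semitones — different sizes.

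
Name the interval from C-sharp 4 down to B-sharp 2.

minor ninth

Descending from C#4 to B#2 is the same interval as ascending B#2 to C#4.
B to C spans two letter names (B-C), plus an octave — that makes it a ninth of some quality.
At 13 semitones, B#2→C#4 falls one short of a major ninth: minor.
(Equivalently, a compound minor second: a minor second plus an octave.)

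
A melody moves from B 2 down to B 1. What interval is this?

Descending from B2 to B1 is the same interval as ascending B1 to B2.
B to B is the same letter name, plus an octave, so the interval is some kind of octave.
The perfect octave spans 12 semitones, and B1 to B2 is exactly 12 semitones — so this is a perfect octave.

perfect 8th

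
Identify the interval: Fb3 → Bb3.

F to B spans four letter names (F-G-A-B): a fourth.
A perfect fourth would be 5 semitones; Fb3 to Bb3 is 6, one semitone wider, so the interval is augmented.

augmented 4th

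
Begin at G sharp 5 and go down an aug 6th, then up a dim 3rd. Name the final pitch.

G#5 down an augmented sixth → Bb4 (10 semitones).
Up a diminished third from Bb4: Dbb5 (2 semitones up).

D double-flat 5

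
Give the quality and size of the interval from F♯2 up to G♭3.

diminished 9th

F to G spans two letter names (F-G), plus an octave: a ninth.
F#2 to Gb3 spans 12 semitones — two semitones narrower than the major ninth (14) — giving a diminished ninth.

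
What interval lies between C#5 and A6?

m13

C to A spans six letter names (C-D-E-F-G-A), plus an octave, so the interval is some kind of thirteenth.
C#5 to A6 is 20 semitones, a half step short of the major thirteenth (21), so this is minor.
(Equivalently, a compound minor sixth: a minor sixth plus an octave.)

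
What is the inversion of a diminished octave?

Inverted interval numbers add to nine, so an octave pairs with a unison (8 + 1 = 9).
The quality also flips — diminished becomes augmented — giving an augmented unison.

A1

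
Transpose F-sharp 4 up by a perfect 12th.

C-sharp 6

The twelfth's letter: F up five letter names plus an octave → C.
A perfect twelfth is 19 semitones; 19 semitones up from F#4 gives C#6.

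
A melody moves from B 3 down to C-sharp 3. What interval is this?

minor seventh

Descending from B3 to C#3 is the same interval as ascending C#3 to B3.
C to B spans seven letter names (C-D-E-F-G-A-B): a seventh.
A major seventh would be 11 semitones, but C#3 to B3 is 10 — one semitone narrower, making it a minor seventh.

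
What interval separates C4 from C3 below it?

P8

Descending from C4 to C3 is the same interval as ascending C3 to C4.
C to C is the same letter name, plus an octave — that makes it an octave of some quality.
C3 to C4 is 12 semitones, matching the perfect octave exactly, so the quality is perfect.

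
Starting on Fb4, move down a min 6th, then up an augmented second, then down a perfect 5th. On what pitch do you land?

E3

Fb4 down a minor sixth → Ab3 (8 semitones).
Up an augmented second from Ab3: B3 (3 semitones up).
A perfect fifth down from B3 is E3.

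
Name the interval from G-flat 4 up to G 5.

augmented octave

G to G is the same letter name, plus an octave: an octave.
The perfect octave is 12 semitones; here we have 13, one semitone wider: augmented.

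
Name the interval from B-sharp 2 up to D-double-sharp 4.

B to D spans three letter names (B-C-D), plus an octave, so the interval is some kind of tenth.
B#2 to D##4 is 16 semitones, matching the major tenth exactly, so the quality is major.
(Equivalently, a compound major third: a major third plus an octave.)

major 10th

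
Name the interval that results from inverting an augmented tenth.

First reduce the compound augmented tenth to its simple form, an augmented third.
The rule of nine gives the new number: 9 − 3 = 6, so a third becomes a sixth.
The quality also flips — augmented becomes diminished — giving a diminished sixth.

diminished 6th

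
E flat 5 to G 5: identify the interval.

M3

E to G spans three letter names (E-F-G), so the interval is some kind of third.
The major third spans 4 semitones, and Eb5 to G5 is exactly 4 semitones — so this is a major third.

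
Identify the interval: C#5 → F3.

Descending from C#5 to F3 is the same interval as ascending F3 to C#5.
F to C spans five letter names (F-G-A-B-C), plus an octave: a twelfth.
The perfect twelfth is 19 semitones; here we have 20, one semitone wider: augmented.
(Equivalently, a compound augmented fifth: an augmented fifth plus an octave.)

A12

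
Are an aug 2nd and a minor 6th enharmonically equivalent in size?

3 semitones (augmented second) vs 8 semitones (minor sixth): not equal.

No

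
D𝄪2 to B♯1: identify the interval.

Descending from D##2 to B#1 is the same interval as ascending B#1 to D##2.
B to D spans three letter names (B-C-D) — that makes it a third of some quality.
Counting semitones, B#1→D##2 is 4, which is the major third.

major 3rd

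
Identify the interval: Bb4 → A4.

minor second

Descending from Bb4 to A4 is the same interval as ascending A4 to Bb4.
A to B spans two letter names (A-B): a second.
A4 to Bb4 is 1 semitone, a half step short of the major second (2), so this is minor.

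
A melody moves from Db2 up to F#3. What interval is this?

augmented tenth

D to F spans three letter names (D-E-F), plus an octave: a tenth.
Db2 to F#3 spans 17 semitones — one semitone wider than the major tenth (16) — giving an augmented tenth.
(Equivalently, a compound augmented third: an augmented third plus an octave.)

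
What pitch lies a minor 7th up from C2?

Seven letter names up from C: B.
A minor seventh spans 10 semitones, so from C2 the target pitch is Bb2.

Bb2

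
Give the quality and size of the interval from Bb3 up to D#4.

augmented third

B to D spans three letter names (B-C-D): a third.
The major third is 4 semitones; here we have 5, one semitone wider: augmented.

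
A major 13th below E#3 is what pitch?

The thirteenth's letter: E down six letter names plus an octave → G.
A major thirteenth spans 21 semitones, so from E#3 the target pitch is G#1.

G#1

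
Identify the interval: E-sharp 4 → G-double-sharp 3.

m6

Descending from E#4 to G##3 is the same interval as ascending G##3 to E#4.
G to E spans six letter names (G-A-B-C-D-E), so the interval is some kind of sixth.
A major sixth would be 9 semitones, but G##3 to E#4 is 8 — one semitone narrower, making it a minor sixth.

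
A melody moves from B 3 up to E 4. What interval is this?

B to E spans four letter names (B-C-D-E): a fourth.
Counting semitones, B3→E4 is 5, which is the perfect fourth.

perfect fourth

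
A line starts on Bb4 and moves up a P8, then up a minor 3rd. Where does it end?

Db6

Up a perfect octave from Bb4: Bb5 (12 semitones up).
Up a minor third from Bb5: Db6 (3 semitones up).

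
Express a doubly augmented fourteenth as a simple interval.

Take out an octave (7 from the number): 14 − 7 = 7.
Quality carries through unchanged, so the simple form is a doubly augmented seventh.

doubly augmented 7th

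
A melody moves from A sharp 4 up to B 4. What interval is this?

A to B spans two letter names (A-B) — that makes it a second of some quality.
At 1 semitone, A#4→B4 falls one short of a major second: minor.

minor second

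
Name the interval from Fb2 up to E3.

A7

F to E spans seven letter names (F-G-A-B-C-D-E): a seventh.
The major seventh is 11 semitones; here we have 12, one semitone wider: augmented.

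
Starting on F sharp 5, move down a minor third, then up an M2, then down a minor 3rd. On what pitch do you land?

C double-sharp 5

A minor third down from F#5 is D#5.
A major second up from D#5 is E#5.
E#5 down a minor third → C##5 (3 semitones).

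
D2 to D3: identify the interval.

D to D is the same letter name, plus an octave, so the interval is some kind of octave.
Counting semitones, D2→D3 is 12, which is the perfect octave.

P8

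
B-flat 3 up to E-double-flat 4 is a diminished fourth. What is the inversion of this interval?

Inverted interval numbers add to nine, so a fourth pairs with a fifth (4 + 5 = 9).
The quality also flips — diminished becomes augmented — giving an augmented fifth.

A5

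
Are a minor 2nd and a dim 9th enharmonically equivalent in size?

1 semitone (minor second) vs 12 semitones (diminished ninth): not equal.

No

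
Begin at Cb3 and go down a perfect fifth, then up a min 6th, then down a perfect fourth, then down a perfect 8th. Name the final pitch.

Abb1

Down a perfect fifth from Cb3: Fb2 (7 semitones down).
Fb2 up a minor sixth → Dbb3 (8 semitones).
Dbb3 down a perfect fourth → Abb2 (5 semitones).
Abb2 down a perfect octave → Abb1 (12 semitones).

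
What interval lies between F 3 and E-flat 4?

F to E spans seven letter names (F-G-A-B-C-D-E): a seventh.
F3 to Eb4 is 10 semitones, a half step short of the major seventh (11), so this is minor.

minor 7th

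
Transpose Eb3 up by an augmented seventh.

D#4

Seven letter names up from E: D.
An augmented seventh spans 12 semitones, so from Eb3 the target pitch is D#4.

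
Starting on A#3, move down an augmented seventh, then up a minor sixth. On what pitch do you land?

Gb3

Down an augmented seventh from A#3: Bb2 (12 semitones down).
Up a minor sixth from Bb2: Gb3 (8 semitones up).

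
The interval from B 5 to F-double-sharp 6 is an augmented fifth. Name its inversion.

Interval numbers invert to sum to nine: 5 + 4 = 9, so a fifth inverts to a fourth.
The quality also flips — augmented becomes diminished — giving a diminished fourth.

diminished 4th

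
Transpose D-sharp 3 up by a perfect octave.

An octave keeps the letter name D, an octave up from D.
A perfect octave is 12 semitones; 12 semitones up from D#3 gives D#4.

D-sharp 4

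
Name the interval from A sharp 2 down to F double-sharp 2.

Descending from A#2 to F##2 is the same interval as ascending F##2 to A#2.
F to A spans three letter names (F-G-A), so the interval is some kind of third.
A major third would be 4 semitones, but F##2 to A#2 is 3 — one semitone narrower, making it a minor third.

minor 3rd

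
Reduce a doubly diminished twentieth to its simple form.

doubly diminished sixth

Take out 2 octaves (14 from the number): 20 − 14 = 6.
So a doubly diminished twentieth is 2 octaves plus a doubly diminished sixth. The quality is unchanged.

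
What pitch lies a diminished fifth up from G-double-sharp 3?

D-sharp 4

Counting five letter names up from G lands on D.
A diminished fifth is 6 semitones; 6 semitones up from G##3 gives D#4.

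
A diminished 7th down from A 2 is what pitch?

B-sharp 1

Counting seven letter names down from A lands on B.
A diminished seventh is 9 semitones; 9 semitones down from A2 gives B#1.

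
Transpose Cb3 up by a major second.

Two letter names up from C: D.
A major second spans 2 semitones, so from Cb3 the target pitch is Db3.

Db3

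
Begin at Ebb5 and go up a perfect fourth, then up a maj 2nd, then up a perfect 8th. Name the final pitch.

Bbb6

Up a perfect fourth from Ebb5: Abb5 (5 semitones up).
A major second up from Abb5 is Bbb5.
A perfect octave up from Bbb5 is Bbb6.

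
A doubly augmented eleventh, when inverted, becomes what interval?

doubly diminished 5th

First reduce the compound doubly augmented eleventh to its simple form, a doubly augmented fourth.
Interval numbers invert to sum to nine: 4 + 5 = 9, so a fourth inverts to a fifth.
Quality inverts too: doubly augmented becomes doubly diminished. That makes the inversion a doubly diminished fifth.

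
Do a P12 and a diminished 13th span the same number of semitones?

A perfect twelfth spans 19 semitones, and a diminished thirteenth also spans 19 semitones — they're enharmonic.

Yes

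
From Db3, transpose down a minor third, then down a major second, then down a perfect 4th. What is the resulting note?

Eb2

Down a minor third from Db3: Bb2 (3 semitones down).
Down a major second from Bb2: Ab2 (2 semitones down).
Ab2 down a perfect fourth → Eb2 (5 semitones).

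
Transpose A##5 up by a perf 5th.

The fifth takes the letter from A up to E.
A perfect fifth is 7 semitones; 7 semitones up from A##5 gives E##6.

E##6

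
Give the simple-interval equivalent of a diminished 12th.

Take out an octave (7 from the number): 12 − 7 = 5.
Quality carries through unchanged, so the simple form is a diminished fifth.

diminished fifth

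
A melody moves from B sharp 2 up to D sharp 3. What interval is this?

B to D spans three letter names (B-C-D), so the interval is some kind of third.
At 3 semitones, B#2→D#3 falls one short of a major third: minor.

minor 3rd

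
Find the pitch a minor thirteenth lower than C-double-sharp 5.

E-double-sharp 3

Counting six letter names plus an octave down from C lands on E.
Moving 20 semitones down from C##5 (the size of a minor thirteenth) reaches E##3.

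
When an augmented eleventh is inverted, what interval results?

First reduce the compound augmented eleventh to its simple form, an augmented fourth.
Inverted interval numbers add to nine, so a fourth pairs with a fifth (4 + 5 = 9).
The quality also flips — augmented becomes diminished — giving a diminished fifth.

diminished fifth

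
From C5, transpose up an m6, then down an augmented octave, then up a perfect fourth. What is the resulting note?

C5 up a minor sixth → Ab5 (8 semitones).
An augmented octave down from Ab5 is Abb4.
Abb4 up a perfect fourth → Dbb5 (5 semitones).

Dbb5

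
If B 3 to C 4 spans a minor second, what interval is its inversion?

Interval numbers invert to sum to nine: 2 + 7 = 9, so a second inverts to a seventh.
Quality inverts too: minor becomes major. That makes the inversion a major seventh.

major seventh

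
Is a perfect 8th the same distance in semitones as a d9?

A perfect octave = 12 semitones = a diminished ninth; enharmonically equal.

Yes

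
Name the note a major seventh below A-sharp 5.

Counting seven letter names down from A lands on B.
Moving 11 semitones down from A#5 (the size of a major seventh) reaches B4.

B 4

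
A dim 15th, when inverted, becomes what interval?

First reduce the compound diminished fifteenth to its simple form, a diminished octave.
Interval numbers invert to sum to nine: 8 + 1 = 9, so an octave inverts to a unison.
And diminished becomes augmented under inversion, so we get an augmented unison.

A1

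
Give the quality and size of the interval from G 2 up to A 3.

M9

G to A spans two letter names (G-A), plus an octave: a ninth.
The major ninth spans 14 semitones, and G2 to A3 is exactly 14 semitones — so this is a major ninth.
(Equivalently, a compound major second: a major second plus an octave.)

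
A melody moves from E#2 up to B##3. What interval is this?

A12

E to B spans five letter names (E-F-G-A-B), plus an octave — that makes it a twelfth of some quality.
The perfect twelfth is 19 semitones; here we have 20, one semitone wider: augmented.
(Equivalently, a compound augmented fifth: an augmented fifth plus an octave.)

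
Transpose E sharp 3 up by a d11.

A 4

The eleventh's letter: E up four letter names plus an octave → A.
A diminished eleventh spans 16 semitones, so from E#3 the target pitch is A4.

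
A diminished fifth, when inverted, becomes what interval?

augmented fourth

Interval numbers invert to sum to nine: 5 + 4 = 9, so a fifth inverts to a fourth.
The quality also flips — diminished becomes augmented — giving an augmented fourth.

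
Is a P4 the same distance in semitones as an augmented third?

Both span 5 semitones: a perfect fourth and an augmented third are the same chromatic distance.

Yes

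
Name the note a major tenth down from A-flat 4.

F-flat 3

Three letters down from A (plus an octave) reaches F.
Moving 16 semitones down from Ab4 (the size of a major tenth) reaches Fb3.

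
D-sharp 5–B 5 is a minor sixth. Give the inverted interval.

major third

Interval numbers invert to sum to nine: 6 + 3 = 9, so a sixth inverts to a third.
Quality inverts too: minor becomes major. That makes the inversion a major third.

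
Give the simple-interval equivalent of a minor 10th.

Subtracting seven from the interval number removes an octave: 10 − 7 = 3.
That makes a minor tenth a compound minor third — an octave plus a minor third.

minor 3rd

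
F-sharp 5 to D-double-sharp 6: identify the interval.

augmented sixth

F to D spans six letter names (F-G-A-B-C-D): a sixth.
F#5 to D##6 spans 10 semitones — one semitone wider than the major sixth (9) — giving an augmented sixth.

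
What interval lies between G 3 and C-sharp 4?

G to C spans four letter names (G-A-B-C): a fourth.
G3 to C#4 spans 6 semitones — one semitone wider than the perfect fourth (5) — giving an augmented fourth.

augmented fourth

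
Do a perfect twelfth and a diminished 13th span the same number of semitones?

Yes

A perfect twelfth = 19 semitones = a diminished thirteenth; enharmonically equal.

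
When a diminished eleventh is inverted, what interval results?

First reduce the compound diminished eleventh to its simple form, a diminished fourth.
The rule of nine gives the new number: 9 − 4 = 5, so a fourth becomes a fifth.
The quality also flips — diminished becomes augmented — giving an augmented fifth.

augmented 5th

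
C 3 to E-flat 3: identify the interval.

C to E spans three letter names (C-D-E): a third.
At 3 semitones, C3→Eb3 falls one short of a major third: minor.

minor third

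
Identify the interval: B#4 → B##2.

diminished fifteenth

Descending from B#4 to B##2 is the same interval as ascending B##2 to B#4.
B to B is the same letter name, plus 2 octaves — that makes it a fifteenth of some quality.
B##2 to B#4 spans 23 semitones — one semitone narrower than the perfect fifteenth (24) — giving a diminished fifteenth.
(Equivalently, a compound diminished octave: a diminished octave plus an octave.)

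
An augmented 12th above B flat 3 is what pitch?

The twelfth's letter: B up five letter names plus an octave → F.
An augmented twelfth is 20 semitones; 20 semitones up from Bb3 gives F#5.

F sharp 5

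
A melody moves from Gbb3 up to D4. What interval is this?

G to D spans five letter names (G-A-B-C-D): a fifth.
A perfect fifth would be 7 semitones; Gbb3 to D4 is 9, two semitones wider, so the interval is doubly augmented.

doubly augmented 5th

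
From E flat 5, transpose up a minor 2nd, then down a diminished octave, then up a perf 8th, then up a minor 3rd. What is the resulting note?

A flat 5

A minor second up from Eb5 is Fb5.
A diminished octave down from Fb5 is F4.
A perfect octave up from F4 is F5.
Up a minor third from F5: Ab5 (3 semitones up).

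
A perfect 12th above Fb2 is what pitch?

Five letters up from F (plus an octave) reaches C.
A perfect twelfth is 19 semitones; 19 semitones up from Fb2 gives Cb4.

Cb4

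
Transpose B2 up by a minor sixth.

The sixth takes the letter from B up to G.
Moving 8 semitones up from B2 (the size of a minor sixth) reaches G3.

G3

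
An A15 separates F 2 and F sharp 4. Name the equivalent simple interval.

Subtracting seven from the interval number removes an octave: 15 − 7 = 8.
So an augmented fifteenth is an octave plus an augmented octave. The quality is unchanged.

augmented octave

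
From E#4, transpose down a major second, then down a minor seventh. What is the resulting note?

E#4 down a major second → D#4 (2 semitones).
D#4 down a minor seventh → E#3 (10 semitones).

E#3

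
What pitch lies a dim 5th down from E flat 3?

Counting five letter names down from E lands on A.
Moving 6 semitones down from Eb3 (the size of a diminished fifth) reaches A2.

A 2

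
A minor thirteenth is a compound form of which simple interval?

Subtracting seven from the interval number removes an octave: 13 − 7 = 6.
That makes a minor thirteenth a compound minor sixth — an octave plus a minor sixth.

minor sixth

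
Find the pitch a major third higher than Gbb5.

Bbb5

The third takes the letter from G up to B.
Moving 4 semitones up from Gbb5 (the size of a major third) reaches Bbb5.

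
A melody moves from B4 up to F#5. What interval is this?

perfect fifth

B to F spans five letter names (B-C-D-E-F) — that makes it a fifth of some quality.
Counting semitones, B4→F#5 is 7, which is the perfect fifth.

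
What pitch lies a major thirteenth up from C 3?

Six letters up from C (plus an octave) reaches A.
A major thirteenth is 21 semitones; 21 semitones up from C3 gives A4.

A 4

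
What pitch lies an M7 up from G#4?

F##5

Seven letter names up from G: F.
A major seventh is 11 semitones; 11 semitones up from G#4 gives F##5.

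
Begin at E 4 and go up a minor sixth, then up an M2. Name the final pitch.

D 5

E4 up a minor sixth → C5 (8 semitones).
C5 up a major second → D5 (2 semitones).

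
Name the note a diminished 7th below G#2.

The seventh takes the letter from G down to A.
A diminished seventh spans 9 semitones, so from G#2 the target pitch is A##1.

A##1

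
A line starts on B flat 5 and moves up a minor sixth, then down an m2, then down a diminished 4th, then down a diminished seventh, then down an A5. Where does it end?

G sharp 4

Bb5 up a minor sixth → Gb6 (8 semitones).
Gb6 down a minor second → F6 (1 semitone).
Down a diminished fourth from F6: C#6 (4 semitones down).
Down a diminished seventh from C#6: D##5 (9 semitones down).
An augmented fifth down from D##5 is G#4.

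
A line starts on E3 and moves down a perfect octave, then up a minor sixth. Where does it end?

C3

A perfect octave down from E3 is E2.
E2 up a minor sixth → C3 (8 semitones).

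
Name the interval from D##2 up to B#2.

D to B spans six letter names (D-E-F-G-A-B), so the interval is some kind of sixth.
D##2 to B#2 is 8 semitones, a half step short of the major sixth (9), so this is minor.

minor 6th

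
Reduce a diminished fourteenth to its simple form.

d7

Subtracting seven from the interval number removes an octave: 14 − 7 = 7.
So a diminished fourteenth is an octave plus a diminished seventh. The quality is unchanged.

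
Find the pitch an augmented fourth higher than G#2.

C##3

The fourth takes the letter from G up to C.
An augmented fourth is 6 semitones; 6 semitones up from G#2 gives C##3.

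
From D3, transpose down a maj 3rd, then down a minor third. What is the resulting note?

A major third down from D3 is Bb2.
Down a minor third from Bb2: G2 (3 semitones down).

G2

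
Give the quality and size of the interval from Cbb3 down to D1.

Descending from Cbb3 to D1 is the same interval as ascending D1 to Cbb3.
D to C spans seven letter names (D-E-F-G-A-B-C), plus an octave: a fourteenth.
The major fourteenth is 23 semitones; here we have 20, three semitones narrower: doubly diminished.
(Equivalently, a compound doubly diminished seventh: a doubly diminished seventh plus an octave.)

doubly diminished fourteenth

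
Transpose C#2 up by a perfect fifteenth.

C#4

For a fifteenth the letter name doesn't change: still C, two octaves up.
A perfect fifteenth spans 24 semitones, so from C#2 the target pitch is C#4.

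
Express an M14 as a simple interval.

Subtracting seven from the interval number removes an octave: 14 − 7 = 7.
So a major fourteenth is an octave plus a major seventh. The quality is unchanged.

M7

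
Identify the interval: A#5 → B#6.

major 9th

A to B spans two letter names (A-B), plus an octave — that makes it a ninth of some quality.
A#5 to B#6 is 14 semitones, matching the major ninth exactly, so the quality is major.
(Equivalently, a compound major second: a major second plus an octave.)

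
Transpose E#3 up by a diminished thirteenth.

The thirteenth's letter: E up six letter names plus an octave → C.
A diminished thirteenth is 19 semitones; 19 semitones up from E#3 gives C5.

C5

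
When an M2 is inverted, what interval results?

minor seventh

Interval numbers invert to sum to nine: 2 + 7 = 9, so a second inverts to a seventh.
Quality inverts too: major becomes minor. That makes the inversion a minor seventh.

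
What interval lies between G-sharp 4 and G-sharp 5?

perfect 8th

G to G is the same letter name, plus an octave, so the interval is some kind of octave.
Counting semitones, G#4→G#5 is 12, which is the perfect octave.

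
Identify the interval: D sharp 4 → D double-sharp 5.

D to D is the same letter name, plus an octave, so the interval is some kind of octave.
D#4 to D##5 spans 13 semitones — one semitone wider than the perfect octave (12) — giving an augmented octave.

A8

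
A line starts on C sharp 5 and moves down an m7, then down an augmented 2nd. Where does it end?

C 4

A minor seventh down from C#5 is D#4.
An augmented second down from D#4 is C4.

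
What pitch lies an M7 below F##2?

G#1

The seventh takes the letter from F down to G.
A major seventh spans 11 semitones, so from F##2 the target pitch is G#1.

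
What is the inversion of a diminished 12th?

augmented 4th

First reduce the compound diminished twelfth to its simple form, a diminished fifth.
The rule of nine gives the new number: 9 − 5 = 4, so a fifth becomes a fourth.
And diminished becomes augmented under inversion, so we get an augmented fourth.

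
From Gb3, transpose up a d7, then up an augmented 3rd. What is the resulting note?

A diminished seventh up from Gb3 is Fbb4.
Up an augmented third from Fbb4: Ab4 (5 semitones up).

Ab4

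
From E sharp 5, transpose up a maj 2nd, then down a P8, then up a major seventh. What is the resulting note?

E double-sharp 5

Up a major second from E#5: F##5 (2 semitones up).
A perfect octave down from F##5 is F##4.
F##4 up a major seventh → E##5 (11 semitones).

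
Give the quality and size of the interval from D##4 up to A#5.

diminished twelfth

D to A spans five letter names (D-E-F-G-A), plus an octave — that makes it a twelfth of some quality.
A perfect twelfth would be 19 semitones; D##4 to A#5 is 18, one semitone narrower, so the interval is diminished.
(Equivalently, a compound diminished fifth: a diminished fifth plus an octave.)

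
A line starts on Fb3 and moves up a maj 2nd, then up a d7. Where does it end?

Fbb4

Fb3 up a major second → Gb3 (2 semitones).
Up a diminished seventh from Gb3: Fbb4 (9 semitones up).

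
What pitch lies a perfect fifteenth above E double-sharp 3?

E double-sharp 5

The letter stays E (same as the start), shifted two octaves up.
A perfect fifteenth is 24 semitones; 24 semitones up from E##3 gives E##5.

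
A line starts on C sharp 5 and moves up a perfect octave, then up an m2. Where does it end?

D 6

C#5 up a perfect octave → C#6 (12 semitones).
C#6 up a minor second → D6 (1 semitone).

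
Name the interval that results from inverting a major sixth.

m3

The rule of nine gives the new number: 9 − 6 = 3, so a sixth becomes a third.
The quality also flips — major becomes minor — giving a minor third.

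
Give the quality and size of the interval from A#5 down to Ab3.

doubly augmented 15th

Descending from A#5 to Ab3 is the same interval as ascending Ab3 to A#5.
A to A is the same letter name, plus 2 octaves — that makes it a fifteenth of some quality.
Ab3 to A#5 spans 26 semitones — two semitones wider than the perfect fifteenth (24) — giving a doubly augmented fifteenth.
(Equivalently, a compound doubly augmented octave: a doubly augmented octave plus an octave.)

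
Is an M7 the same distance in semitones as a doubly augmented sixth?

A major seventh spans 11 semitones, and a doubly augmented sixth also spans 11 semitones — they're enharmonic.

Yes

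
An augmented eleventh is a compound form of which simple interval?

augmented fourth

Take out an octave (7 from the number): 11 − 7 = 4.
So an augmented eleventh is an octave plus an augmented fourth. The quality is unchanged.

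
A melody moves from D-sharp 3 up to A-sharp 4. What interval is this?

perfect 12th

D to A spans five letter names (D-E-F-G-A), plus an octave, so the interval is some kind of twelfth.
The perfect twelfth spans 19 semitones, and D#3 to A#4 is exactly 19 semitones — so this is a perfect twelfth.
(Equivalently, a compound perfect fifth: a perfect fifth plus an octave.)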